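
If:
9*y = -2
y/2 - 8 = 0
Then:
No Solution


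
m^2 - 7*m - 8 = (m - 8)*(m + 1)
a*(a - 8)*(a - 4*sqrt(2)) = a^3 - 8*a^2 - 4*sqrt(2)*a^2 + 32*sqrt(2)*a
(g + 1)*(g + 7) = g^2 + 8*g + 7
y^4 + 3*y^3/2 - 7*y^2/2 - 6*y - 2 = (y - 2)*(y + 1/2)*(y + 1)*(y + 2)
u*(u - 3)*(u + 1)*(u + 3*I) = u^4 - 2*u^3 + 3*I*u^3 - 3*u^2 - 6*I*u^2 - 9*I*u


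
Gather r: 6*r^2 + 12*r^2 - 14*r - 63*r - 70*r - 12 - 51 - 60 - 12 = 18*r^2 - 147*r - 135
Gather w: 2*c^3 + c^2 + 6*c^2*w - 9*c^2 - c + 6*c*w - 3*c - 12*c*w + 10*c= 2*c^3 - 8*c^2 + 6*c + w*(6*c^2 - 6*c)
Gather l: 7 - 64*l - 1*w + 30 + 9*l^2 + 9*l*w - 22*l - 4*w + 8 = 9*l^2 + l*(9*w - 86) - 5*w + 45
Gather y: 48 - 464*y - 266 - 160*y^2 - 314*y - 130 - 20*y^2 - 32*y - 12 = -180*y^2 - 810*y - 360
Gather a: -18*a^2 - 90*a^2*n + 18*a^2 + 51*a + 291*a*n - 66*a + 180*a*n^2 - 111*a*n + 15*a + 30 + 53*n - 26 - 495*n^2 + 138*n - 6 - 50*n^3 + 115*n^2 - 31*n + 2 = -90*a^2*n + a*(180*n^2 + 180*n) - 50*n^3 - 380*n^2 + 160*n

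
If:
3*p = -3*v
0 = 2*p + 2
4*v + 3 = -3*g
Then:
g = -7/3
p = -1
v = 1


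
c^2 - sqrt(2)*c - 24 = (c - 4*sqrt(2))*(c + 3*sqrt(2))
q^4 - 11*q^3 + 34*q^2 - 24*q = q*(q - 6)*(q - 4)*(q - 1)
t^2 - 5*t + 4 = (t - 4)*(t - 1)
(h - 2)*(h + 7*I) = h^2 - 2*h + 7*I*h - 14*I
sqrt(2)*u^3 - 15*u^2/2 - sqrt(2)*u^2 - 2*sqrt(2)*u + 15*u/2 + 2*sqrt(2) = (u - 1)*(u - 4*sqrt(2))*(sqrt(2)*u + 1/2)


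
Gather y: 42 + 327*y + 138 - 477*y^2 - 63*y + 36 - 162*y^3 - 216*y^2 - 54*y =-162*y^3 - 693*y^2 + 210*y + 216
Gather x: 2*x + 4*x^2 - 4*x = 4*x^2 - 2*x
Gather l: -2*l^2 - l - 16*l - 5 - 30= -2*l^2 - 17*l - 35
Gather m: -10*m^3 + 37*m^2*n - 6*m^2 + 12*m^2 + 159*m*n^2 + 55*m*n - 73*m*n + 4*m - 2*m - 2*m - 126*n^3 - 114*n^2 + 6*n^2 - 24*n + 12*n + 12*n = -10*m^3 + m^2*(37*n + 6) + m*(159*n^2 - 18*n) - 126*n^3 - 108*n^2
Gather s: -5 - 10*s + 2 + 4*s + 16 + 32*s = 26*s + 13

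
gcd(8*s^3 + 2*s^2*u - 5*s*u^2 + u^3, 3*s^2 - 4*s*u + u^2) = 1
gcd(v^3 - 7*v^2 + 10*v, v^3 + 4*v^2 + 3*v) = v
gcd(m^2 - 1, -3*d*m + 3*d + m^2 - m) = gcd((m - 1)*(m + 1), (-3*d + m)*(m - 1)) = m - 1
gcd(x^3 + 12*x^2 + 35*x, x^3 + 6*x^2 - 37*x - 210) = x^2 + 12*x + 35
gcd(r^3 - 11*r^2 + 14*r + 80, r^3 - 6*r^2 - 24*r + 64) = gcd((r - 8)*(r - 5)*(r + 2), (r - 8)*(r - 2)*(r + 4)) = r - 8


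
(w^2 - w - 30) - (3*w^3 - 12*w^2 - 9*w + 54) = -3*w^3 + 13*w^2 + 8*w - 84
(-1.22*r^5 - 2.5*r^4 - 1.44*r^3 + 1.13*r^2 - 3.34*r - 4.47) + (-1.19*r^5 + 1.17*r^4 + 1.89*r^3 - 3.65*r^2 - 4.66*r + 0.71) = -2.41*r^5 - 1.33*r^4 + 0.45*r^3 - 2.52*r^2 - 8.0*r - 3.76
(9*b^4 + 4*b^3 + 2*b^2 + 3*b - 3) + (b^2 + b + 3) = 9*b^4 + 4*b^3 + 3*b^2 + 4*b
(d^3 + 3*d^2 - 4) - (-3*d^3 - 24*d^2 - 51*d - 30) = 4*d^3 + 27*d^2 + 51*d + 26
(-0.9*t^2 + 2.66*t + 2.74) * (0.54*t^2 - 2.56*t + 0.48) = -0.486*t^4 + 3.7404*t^3 - 5.762*t^2 - 5.7376*t + 1.3152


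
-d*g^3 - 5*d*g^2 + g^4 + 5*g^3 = g^2*(-d + g)*(g + 5)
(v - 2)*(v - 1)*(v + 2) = v^3 - v^2 - 4*v + 4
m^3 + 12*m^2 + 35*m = m*(m + 5)*(m + 7)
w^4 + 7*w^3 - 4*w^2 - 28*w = w*(w - 2)*(w + 2)*(w + 7)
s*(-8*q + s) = -8*q*s + s^2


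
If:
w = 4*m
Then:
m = w/4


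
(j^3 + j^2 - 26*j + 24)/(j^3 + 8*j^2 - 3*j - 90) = (j^2 - 5*j + 4)/(j^2 + 2*j - 15)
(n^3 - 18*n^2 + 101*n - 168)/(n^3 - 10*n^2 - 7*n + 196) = (n^2 - 11*n + 24)/(n^2 - 3*n - 28)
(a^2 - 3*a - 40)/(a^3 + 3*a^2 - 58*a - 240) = 1/(a + 6)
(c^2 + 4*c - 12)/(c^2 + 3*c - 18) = (c - 2)/(c - 3)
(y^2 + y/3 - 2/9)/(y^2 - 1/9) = (3*y + 2)/(3*y + 1)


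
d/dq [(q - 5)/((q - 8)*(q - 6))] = (-q^2 + 10*q - 22)/(q^4 - 28*q^3 + 292*q^2 - 1344*q + 2304)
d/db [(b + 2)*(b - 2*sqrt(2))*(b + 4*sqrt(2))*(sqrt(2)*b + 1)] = 4*sqrt(2)*b^3 + 6*sqrt(2)*b^2 + 15*b^2 - 28*sqrt(2)*b + 20*b - 28*sqrt(2) - 16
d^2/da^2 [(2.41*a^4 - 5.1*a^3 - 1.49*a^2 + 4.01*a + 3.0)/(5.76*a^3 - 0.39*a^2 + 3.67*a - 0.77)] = (4.54747350886464e-13*a^8 - 222.94035*a^6 + 1488.54897*a^5 + 1256.998056*a^4 - 616.213712*a^3 + 702.969114*a^2 + 28.702242*a + 99.908476)/(191.102976*a^9 - 38.817792*a^8 + 367.913664*a^7 - 126.165303*a^6 + 244.795581*a^5 - 113.773068*a^4 + 66.288781*a^3 - 31.806852*a^2 + 6.527829*a - 0.456533)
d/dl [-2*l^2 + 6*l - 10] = 6 - 4*l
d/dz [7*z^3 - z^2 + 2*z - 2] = 21*z^2 - 2*z + 2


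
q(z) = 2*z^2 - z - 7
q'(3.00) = 11.00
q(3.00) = 8.00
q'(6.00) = 23.00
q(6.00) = 59.00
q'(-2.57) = -11.28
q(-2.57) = 8.78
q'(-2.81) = -12.24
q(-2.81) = 11.60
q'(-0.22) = -1.88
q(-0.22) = -6.68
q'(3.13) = 11.52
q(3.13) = 9.46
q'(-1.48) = -6.92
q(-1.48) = -1.14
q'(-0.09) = -1.36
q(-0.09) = -6.89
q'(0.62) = 1.48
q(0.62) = -6.85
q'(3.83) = 14.32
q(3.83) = 18.51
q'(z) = 4*z - 1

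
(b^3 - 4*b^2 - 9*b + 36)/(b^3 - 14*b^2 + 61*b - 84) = (b + 3)/(b - 7)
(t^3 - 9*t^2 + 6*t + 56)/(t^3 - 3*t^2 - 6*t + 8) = (t - 7)/(t - 1)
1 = 1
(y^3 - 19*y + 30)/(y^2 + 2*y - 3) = (y^3 - 19*y + 30)/(y^2 + 2*y - 3)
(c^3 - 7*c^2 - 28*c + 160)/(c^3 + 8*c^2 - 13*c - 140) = (c - 8)/(c + 7)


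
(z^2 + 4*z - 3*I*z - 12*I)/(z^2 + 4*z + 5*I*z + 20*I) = (z - 3*I)/(z + 5*I)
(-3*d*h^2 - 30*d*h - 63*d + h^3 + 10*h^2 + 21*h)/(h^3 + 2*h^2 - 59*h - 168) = (-3*d + h)/(h - 8)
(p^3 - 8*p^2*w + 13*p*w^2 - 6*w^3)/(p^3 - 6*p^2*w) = 1 - 2*w/p + w^2/p^2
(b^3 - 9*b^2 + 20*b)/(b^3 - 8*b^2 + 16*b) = (b - 5)/(b - 4)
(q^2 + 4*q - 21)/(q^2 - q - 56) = (q - 3)/(q - 8)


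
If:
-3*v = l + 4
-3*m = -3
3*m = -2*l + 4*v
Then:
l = -5/2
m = 1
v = -1/2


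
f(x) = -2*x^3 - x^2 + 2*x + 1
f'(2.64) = -45.10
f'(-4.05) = -88.32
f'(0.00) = 2.00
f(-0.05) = 0.90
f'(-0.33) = 2.01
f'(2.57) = -42.77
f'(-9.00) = -466.00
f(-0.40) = 0.17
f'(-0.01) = 2.02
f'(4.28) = -116.47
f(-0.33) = 0.30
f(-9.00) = 1360.00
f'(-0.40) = 1.84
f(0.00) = 1.00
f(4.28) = -165.56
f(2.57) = -34.41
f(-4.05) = 109.36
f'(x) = -6*x^2 - 2*x + 2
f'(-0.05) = 2.08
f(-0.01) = 0.98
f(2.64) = -37.49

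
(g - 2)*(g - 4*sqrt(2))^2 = g^3 - 8*sqrt(2)*g^2 - 2*g^2 + 16*sqrt(2)*g + 32*g - 64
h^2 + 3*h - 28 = (h - 4)*(h + 7)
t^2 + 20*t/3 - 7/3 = (t - 1/3)*(t + 7)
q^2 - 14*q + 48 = (q - 8)*(q - 6)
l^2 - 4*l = l*(l - 4)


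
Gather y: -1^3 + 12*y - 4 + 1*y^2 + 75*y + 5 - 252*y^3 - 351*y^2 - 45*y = -252*y^3 - 350*y^2 + 42*y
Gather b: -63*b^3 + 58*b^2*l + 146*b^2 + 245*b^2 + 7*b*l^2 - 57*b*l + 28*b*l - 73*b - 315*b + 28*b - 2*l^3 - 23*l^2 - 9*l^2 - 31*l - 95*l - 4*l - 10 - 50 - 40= -63*b^3 + b^2*(58*l + 391) + b*(7*l^2 - 29*l - 360) - 2*l^3 - 32*l^2 - 130*l - 100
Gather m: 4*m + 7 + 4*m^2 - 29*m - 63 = 4*m^2 - 25*m - 56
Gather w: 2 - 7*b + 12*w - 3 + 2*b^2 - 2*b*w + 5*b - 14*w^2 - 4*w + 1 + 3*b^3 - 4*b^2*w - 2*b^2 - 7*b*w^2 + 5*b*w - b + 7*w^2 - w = 3*b^3 - 3*b + w^2*(-7*b - 7) + w*(-4*b^2 + 3*b + 7)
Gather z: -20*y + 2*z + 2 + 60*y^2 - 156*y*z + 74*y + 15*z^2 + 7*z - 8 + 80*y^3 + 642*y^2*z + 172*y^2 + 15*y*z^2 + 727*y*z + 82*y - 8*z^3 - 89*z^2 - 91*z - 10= 80*y^3 + 232*y^2 + 136*y - 8*z^3 + z^2*(15*y - 74) + z*(642*y^2 + 571*y - 82) - 16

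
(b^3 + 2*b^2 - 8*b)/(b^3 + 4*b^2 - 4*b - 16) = b/(b + 2)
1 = 1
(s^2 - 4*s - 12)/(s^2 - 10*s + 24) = (s + 2)/(s - 4)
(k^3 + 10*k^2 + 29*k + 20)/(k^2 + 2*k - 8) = (k^2 + 6*k + 5)/(k - 2)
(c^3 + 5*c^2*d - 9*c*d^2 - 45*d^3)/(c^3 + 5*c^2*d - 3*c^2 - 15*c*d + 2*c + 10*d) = (c^2 - 9*d^2)/(c^2 - 3*c + 2)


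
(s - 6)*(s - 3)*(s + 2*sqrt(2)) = s^3 - 9*s^2 + 2*sqrt(2)*s^2 - 18*sqrt(2)*s + 18*s + 36*sqrt(2)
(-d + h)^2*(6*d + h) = 6*d^3 - 11*d^2*h + 4*d*h^2 + h^3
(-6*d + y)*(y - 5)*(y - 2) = -6*d*y^2 + 42*d*y - 60*d + y^3 - 7*y^2 + 10*y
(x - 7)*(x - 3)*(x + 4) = x^3 - 6*x^2 - 19*x + 84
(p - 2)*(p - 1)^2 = p^3 - 4*p^2 + 5*p - 2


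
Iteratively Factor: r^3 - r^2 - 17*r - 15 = (r + 1)*(r^2 - 2*r - 15) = (r + 1)*(r + 3)*(r - 5)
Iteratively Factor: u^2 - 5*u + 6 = (u - 3)*(u - 2)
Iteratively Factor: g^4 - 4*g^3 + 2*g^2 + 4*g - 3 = (g - 3)*(g^3 - g^2 - g + 1) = (g - 3)*(g - 1)*(g^2 - 1) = (g - 3)*(g - 1)*(g + 1)*(g - 1)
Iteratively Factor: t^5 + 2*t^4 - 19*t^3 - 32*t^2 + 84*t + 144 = (t + 2)*(t^4 - 19*t^2 + 6*t + 72) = (t - 3)*(t + 2)*(t^3 + 3*t^2 - 10*t - 24) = (t - 3)*(t + 2)^2*(t^2 + t - 12) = (t - 3)^2*(t + 2)^2*(t + 4)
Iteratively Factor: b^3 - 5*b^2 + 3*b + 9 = (b + 1)*(b^2 - 6*b + 9) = (b - 3)*(b + 1)*(b - 3)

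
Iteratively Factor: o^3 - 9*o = (o + 3)*(o^2 - 3*o) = (o - 3)*(o + 3)*(o)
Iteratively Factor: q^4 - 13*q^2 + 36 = (q + 3)*(q^3 - 3*q^2 - 4*q + 12) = (q + 2)*(q + 3)*(q^2 - 5*q + 6) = (q - 3)*(q + 2)*(q + 3)*(q - 2)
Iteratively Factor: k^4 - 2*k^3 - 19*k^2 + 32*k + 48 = (k - 3)*(k^3 + k^2 - 16*k - 16) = (k - 4)*(k - 3)*(k^2 + 5*k + 4) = (k - 4)*(k - 3)*(k + 1)*(k + 4)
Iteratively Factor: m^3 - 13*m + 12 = (m + 4)*(m^2 - 4*m + 3) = (m - 1)*(m + 4)*(m - 3)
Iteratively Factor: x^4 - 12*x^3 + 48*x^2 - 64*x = (x)*(x^3 - 12*x^2 + 48*x - 64) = x*(x - 4)*(x^2 - 8*x + 16) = x*(x - 4)^2*(x - 4)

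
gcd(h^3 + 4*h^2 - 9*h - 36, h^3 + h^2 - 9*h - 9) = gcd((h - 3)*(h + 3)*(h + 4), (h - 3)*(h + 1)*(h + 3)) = h^2 - 9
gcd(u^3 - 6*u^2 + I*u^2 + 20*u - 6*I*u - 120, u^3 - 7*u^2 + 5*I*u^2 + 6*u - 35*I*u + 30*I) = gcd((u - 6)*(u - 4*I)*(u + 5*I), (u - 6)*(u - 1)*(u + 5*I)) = u^2 + u*(-6 + 5*I) - 30*I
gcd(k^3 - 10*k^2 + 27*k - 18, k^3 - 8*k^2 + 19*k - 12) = k^2 - 4*k + 3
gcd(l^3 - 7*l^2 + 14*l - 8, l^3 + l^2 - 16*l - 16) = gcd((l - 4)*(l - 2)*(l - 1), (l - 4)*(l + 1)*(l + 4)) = l - 4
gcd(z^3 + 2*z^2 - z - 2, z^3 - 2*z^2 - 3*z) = z + 1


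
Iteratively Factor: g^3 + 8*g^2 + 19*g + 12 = (g + 1)*(g^2 + 7*g + 12) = (g + 1)*(g + 4)*(g + 3)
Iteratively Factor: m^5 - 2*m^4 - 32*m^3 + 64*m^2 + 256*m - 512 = (m - 4)*(m^4 + 2*m^3 - 24*m^2 - 32*m + 128) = (m - 4)^2*(m^3 + 6*m^2 - 32) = (m - 4)^2*(m + 4)*(m^2 + 2*m - 8) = (m - 4)^2*(m + 4)^2*(m - 2)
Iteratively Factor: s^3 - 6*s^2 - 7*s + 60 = (s + 3)*(s^2 - 9*s + 20) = (s - 5)*(s + 3)*(s - 4)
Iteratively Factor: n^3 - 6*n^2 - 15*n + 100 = (n + 4)*(n^2 - 10*n + 25) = (n - 5)*(n + 4)*(n - 5)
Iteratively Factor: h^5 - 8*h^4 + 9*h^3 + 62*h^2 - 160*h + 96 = (h - 1)*(h^4 - 7*h^3 + 2*h^2 + 64*h - 96) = (h - 1)*(h + 3)*(h^3 - 10*h^2 + 32*h - 32) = (h - 4)*(h - 1)*(h + 3)*(h^2 - 6*h + 8) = (h - 4)*(h - 2)*(h - 1)*(h + 3)*(h - 4)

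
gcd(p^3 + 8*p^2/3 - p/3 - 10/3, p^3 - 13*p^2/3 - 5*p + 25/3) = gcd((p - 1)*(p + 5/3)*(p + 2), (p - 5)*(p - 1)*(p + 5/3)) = p^2 + 2*p/3 - 5/3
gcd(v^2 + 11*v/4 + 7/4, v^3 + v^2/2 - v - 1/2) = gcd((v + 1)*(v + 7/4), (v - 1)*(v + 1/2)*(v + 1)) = v + 1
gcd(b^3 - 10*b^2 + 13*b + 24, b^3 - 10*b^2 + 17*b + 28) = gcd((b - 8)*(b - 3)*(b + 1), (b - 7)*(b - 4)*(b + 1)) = b + 1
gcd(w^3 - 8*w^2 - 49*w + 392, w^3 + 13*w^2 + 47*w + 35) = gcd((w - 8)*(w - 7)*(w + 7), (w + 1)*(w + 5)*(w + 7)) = w + 7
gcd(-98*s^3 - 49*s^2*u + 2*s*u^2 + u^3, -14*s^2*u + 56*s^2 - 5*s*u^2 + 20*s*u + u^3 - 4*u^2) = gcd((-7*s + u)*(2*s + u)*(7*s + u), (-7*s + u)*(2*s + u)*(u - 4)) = 14*s^2 + 5*s*u - u^2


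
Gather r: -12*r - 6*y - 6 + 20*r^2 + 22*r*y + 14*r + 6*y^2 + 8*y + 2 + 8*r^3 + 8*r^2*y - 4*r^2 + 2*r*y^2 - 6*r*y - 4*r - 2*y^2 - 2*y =8*r^3 + r^2*(8*y + 16) + r*(2*y^2 + 16*y - 2) + 4*y^2 - 4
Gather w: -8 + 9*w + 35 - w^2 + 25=-w^2 + 9*w + 52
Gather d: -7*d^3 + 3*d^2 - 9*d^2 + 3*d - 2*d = -7*d^3 - 6*d^2 + d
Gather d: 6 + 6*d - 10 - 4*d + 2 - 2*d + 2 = 0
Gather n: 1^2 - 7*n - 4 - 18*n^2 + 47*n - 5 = -18*n^2 + 40*n - 8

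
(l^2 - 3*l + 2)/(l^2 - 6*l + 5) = (l - 2)/(l - 5)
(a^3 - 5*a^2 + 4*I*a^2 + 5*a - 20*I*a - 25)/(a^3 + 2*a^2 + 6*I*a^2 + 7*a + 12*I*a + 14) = (a^2 + 5*a*(-1 + I) - 25*I)/(a^2 + a*(2 + 7*I) + 14*I)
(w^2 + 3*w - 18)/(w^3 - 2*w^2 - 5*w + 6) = (w + 6)/(w^2 + w - 2)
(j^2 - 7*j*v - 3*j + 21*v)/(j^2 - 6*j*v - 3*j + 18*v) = (-j + 7*v)/(-j + 6*v)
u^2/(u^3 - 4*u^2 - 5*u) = u/(u^2 - 4*u - 5)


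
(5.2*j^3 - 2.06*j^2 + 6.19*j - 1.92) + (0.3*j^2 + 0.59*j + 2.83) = 5.2*j^3 - 1.76*j^2 + 6.78*j + 0.91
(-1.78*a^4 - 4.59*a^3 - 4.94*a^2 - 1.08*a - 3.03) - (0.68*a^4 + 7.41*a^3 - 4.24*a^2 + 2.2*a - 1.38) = -2.46*a^4 - 12.0*a^3 - 0.7*a^2 - 3.28*a - 1.65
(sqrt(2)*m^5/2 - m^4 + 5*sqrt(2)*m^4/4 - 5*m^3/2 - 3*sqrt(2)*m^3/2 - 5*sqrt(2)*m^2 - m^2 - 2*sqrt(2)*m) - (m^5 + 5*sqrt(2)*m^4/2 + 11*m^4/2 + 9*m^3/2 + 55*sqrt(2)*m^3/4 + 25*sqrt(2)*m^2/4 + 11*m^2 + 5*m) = -m^5 + sqrt(2)*m^5/2 - 13*m^4/2 - 5*sqrt(2)*m^4/4 - 61*sqrt(2)*m^3/4 - 7*m^3 - 45*sqrt(2)*m^2/4 - 12*m^2 - 5*m - 2*sqrt(2)*m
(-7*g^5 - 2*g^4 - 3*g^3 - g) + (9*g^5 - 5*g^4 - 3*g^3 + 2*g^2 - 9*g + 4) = 2*g^5 - 7*g^4 - 6*g^3 + 2*g^2 - 10*g + 4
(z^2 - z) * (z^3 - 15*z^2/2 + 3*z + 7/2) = z^5 - 17*z^4/2 + 21*z^3/2 + z^2/2 - 7*z/2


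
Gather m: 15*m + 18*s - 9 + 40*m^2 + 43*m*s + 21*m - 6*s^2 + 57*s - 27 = 40*m^2 + m*(43*s + 36) - 6*s^2 + 75*s - 36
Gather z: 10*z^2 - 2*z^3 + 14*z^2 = -2*z^3 + 24*z^2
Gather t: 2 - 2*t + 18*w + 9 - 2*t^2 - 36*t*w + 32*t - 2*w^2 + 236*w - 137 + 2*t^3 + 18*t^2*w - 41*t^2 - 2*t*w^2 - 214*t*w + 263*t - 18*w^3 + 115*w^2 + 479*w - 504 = 2*t^3 + t^2*(18*w - 43) + t*(-2*w^2 - 250*w + 293) - 18*w^3 + 113*w^2 + 733*w - 630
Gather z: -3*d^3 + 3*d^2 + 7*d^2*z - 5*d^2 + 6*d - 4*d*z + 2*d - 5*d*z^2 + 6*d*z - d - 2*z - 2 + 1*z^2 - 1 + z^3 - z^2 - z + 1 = -3*d^3 - 2*d^2 - 5*d*z^2 + 7*d + z^3 + z*(7*d^2 + 2*d - 3) - 2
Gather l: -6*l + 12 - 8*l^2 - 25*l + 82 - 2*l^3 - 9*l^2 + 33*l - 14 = -2*l^3 - 17*l^2 + 2*l + 80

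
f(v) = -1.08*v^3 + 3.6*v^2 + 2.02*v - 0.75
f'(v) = -3.24*v^2 + 7.2*v + 2.02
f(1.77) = 8.11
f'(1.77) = 4.61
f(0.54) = 1.22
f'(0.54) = 4.96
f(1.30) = 5.59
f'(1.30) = 5.90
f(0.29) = 0.11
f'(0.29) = 3.84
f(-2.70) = 41.30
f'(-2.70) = -41.04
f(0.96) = 3.55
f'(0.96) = 5.95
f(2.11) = 9.39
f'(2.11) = 2.79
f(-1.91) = 16.05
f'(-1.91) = -23.55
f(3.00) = 8.55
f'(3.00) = -5.54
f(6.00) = -92.31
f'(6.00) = -71.42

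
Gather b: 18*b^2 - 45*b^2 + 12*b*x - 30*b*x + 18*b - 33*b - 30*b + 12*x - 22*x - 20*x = -27*b^2 + b*(-18*x - 45) - 30*x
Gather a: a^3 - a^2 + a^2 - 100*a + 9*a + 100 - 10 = a^3 - 91*a + 90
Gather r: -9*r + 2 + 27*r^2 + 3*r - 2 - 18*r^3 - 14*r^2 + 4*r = -18*r^3 + 13*r^2 - 2*r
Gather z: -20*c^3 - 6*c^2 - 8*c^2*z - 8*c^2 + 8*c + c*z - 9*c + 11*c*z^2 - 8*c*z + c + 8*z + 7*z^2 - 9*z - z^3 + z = -20*c^3 - 14*c^2 - z^3 + z^2*(11*c + 7) + z*(-8*c^2 - 7*c)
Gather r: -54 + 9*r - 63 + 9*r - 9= 18*r - 126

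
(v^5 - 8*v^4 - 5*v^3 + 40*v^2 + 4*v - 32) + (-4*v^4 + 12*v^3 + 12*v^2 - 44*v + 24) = v^5 - 12*v^4 + 7*v^3 + 52*v^2 - 40*v - 8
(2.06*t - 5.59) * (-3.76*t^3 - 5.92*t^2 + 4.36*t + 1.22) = -7.7456*t^4 + 8.8232*t^3 + 42.0744*t^2 - 21.8592*t - 6.8198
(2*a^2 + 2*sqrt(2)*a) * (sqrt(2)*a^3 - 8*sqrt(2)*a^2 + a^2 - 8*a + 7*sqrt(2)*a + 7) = 2*sqrt(2)*a^5 - 16*sqrt(2)*a^4 + 6*a^4 - 48*a^3 + 16*sqrt(2)*a^3 - 16*sqrt(2)*a^2 + 42*a^2 + 14*sqrt(2)*a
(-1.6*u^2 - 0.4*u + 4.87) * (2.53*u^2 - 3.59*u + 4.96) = -4.048*u^4 + 4.732*u^3 + 5.8211*u^2 - 19.4673*u + 24.1552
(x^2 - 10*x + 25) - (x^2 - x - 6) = 31 - 9*x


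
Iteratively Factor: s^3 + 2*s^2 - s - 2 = (s - 1)*(s^2 + 3*s + 2) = (s - 1)*(s + 2)*(s + 1)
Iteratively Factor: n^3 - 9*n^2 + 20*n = (n - 4)*(n^2 - 5*n) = n*(n - 4)*(n - 5)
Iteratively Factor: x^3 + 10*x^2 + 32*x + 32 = (x + 4)*(x^2 + 6*x + 8) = (x + 4)^2*(x + 2)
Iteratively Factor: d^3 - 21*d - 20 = (d + 1)*(d^2 - d - 20) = (d + 1)*(d + 4)*(d - 5)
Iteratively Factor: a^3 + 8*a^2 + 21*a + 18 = (a + 3)*(a^2 + 5*a + 6) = (a + 2)*(a + 3)*(a + 3)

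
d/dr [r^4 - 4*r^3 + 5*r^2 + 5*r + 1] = 4*r^3 - 12*r^2 + 10*r + 5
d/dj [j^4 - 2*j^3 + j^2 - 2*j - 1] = 4*j^3 - 6*j^2 + 2*j - 2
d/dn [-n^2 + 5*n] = 5 - 2*n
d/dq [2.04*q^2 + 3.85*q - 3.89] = 4.08*q + 3.85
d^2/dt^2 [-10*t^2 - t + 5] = -20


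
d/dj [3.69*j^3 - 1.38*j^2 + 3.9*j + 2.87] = 11.07*j^2 - 2.76*j + 3.9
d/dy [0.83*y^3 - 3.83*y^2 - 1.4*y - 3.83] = 2.49*y^2 - 7.66*y - 1.4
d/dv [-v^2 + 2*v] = 2 - 2*v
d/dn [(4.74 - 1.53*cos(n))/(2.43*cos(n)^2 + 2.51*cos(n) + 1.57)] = (-3.7179*cos(n)^2 + 23.0364*cos(n) + 14.2995)*sin(n)/(5.9049*cos(n)^4 + 12.1986*cos(n)^3 + 13.9303*cos(n)^2 + 7.8814*cos(n) + 2.4649)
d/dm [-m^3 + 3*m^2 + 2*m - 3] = -3*m^2 + 6*m + 2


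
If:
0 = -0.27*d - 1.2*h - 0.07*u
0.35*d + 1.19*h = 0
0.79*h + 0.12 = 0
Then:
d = 0.52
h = -0.15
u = 0.61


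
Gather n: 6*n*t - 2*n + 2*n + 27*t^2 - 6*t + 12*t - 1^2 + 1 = 6*n*t + 27*t^2 + 6*t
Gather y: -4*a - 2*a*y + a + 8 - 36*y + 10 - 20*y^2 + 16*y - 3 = -3*a - 20*y^2 + y*(-2*a - 20) + 15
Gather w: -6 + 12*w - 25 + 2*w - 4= 14*w - 35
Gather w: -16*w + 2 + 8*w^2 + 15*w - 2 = 8*w^2 - w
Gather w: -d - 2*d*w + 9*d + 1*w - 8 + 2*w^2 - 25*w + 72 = 8*d + 2*w^2 + w*(-2*d - 24) + 64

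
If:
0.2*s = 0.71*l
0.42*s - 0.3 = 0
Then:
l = 0.20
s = 0.71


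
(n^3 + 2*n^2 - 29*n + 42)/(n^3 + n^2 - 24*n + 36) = (n + 7)/(n + 6)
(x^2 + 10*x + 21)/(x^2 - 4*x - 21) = (x + 7)/(x - 7)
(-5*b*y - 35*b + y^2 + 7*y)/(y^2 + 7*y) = (-5*b + y)/y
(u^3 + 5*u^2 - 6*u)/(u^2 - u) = u + 6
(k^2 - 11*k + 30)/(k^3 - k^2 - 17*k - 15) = (k - 6)/(k^2 + 4*k + 3)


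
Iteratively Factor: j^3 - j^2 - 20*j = (j - 5)*(j^2 + 4*j) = j*(j - 5)*(j + 4)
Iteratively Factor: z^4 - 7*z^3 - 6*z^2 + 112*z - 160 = (z - 5)*(z^3 - 2*z^2 - 16*z + 32) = (z - 5)*(z + 4)*(z^2 - 6*z + 8) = (z - 5)*(z - 2)*(z + 4)*(z - 4)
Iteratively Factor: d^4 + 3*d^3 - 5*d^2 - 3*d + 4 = (d - 1)*(d^3 + 4*d^2 - d - 4) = (d - 1)*(d + 4)*(d^2 - 1) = (d - 1)^2*(d + 4)*(d + 1)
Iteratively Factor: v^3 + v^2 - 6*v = (v - 2)*(v^2 + 3*v) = v*(v - 2)*(v + 3)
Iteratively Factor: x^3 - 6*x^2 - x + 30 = (x - 5)*(x^2 - x - 6) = (x - 5)*(x - 3)*(x + 2)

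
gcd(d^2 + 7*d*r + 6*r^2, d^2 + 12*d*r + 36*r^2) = d + 6*r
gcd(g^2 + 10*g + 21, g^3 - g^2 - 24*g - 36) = g + 3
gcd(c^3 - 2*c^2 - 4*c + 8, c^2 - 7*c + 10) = c - 2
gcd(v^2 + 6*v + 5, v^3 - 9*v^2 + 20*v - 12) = 1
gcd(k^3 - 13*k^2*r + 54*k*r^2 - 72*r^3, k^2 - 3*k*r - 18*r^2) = -k + 6*r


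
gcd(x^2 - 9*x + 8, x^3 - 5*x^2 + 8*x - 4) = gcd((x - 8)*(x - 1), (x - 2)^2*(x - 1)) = x - 1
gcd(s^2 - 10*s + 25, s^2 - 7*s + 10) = s - 5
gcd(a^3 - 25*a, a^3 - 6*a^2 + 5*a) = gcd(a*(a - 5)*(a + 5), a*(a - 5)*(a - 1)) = a^2 - 5*a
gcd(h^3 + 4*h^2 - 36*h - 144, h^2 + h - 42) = h - 6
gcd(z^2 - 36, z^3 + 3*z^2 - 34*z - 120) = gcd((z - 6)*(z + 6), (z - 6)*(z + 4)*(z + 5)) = z - 6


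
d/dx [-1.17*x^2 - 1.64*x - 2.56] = -2.34*x - 1.64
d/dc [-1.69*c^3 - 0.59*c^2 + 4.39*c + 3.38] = -5.07*c^2 - 1.18*c + 4.39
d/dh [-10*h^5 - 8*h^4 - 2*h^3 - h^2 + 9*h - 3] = -50*h^4 - 32*h^3 - 6*h^2 - 2*h + 9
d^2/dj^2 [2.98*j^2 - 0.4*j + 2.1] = 5.96000000000000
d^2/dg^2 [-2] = 0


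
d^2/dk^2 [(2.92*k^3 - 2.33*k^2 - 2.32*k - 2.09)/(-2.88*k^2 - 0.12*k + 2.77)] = (2.8421709430404e-14*k^5 - 9.79775999999995*k^3 + 221.362272*k^2 - 19.047192*k + 70.70461)/(23.887872*k^6 + 2.985984*k^5 - 68.802048*k^4 - 5.742144*k^3 + 66.174192*k^2 + 2.762244*k - 21.253933)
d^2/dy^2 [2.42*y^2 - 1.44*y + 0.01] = 4.84000000000000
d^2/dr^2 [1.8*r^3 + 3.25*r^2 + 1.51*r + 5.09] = 10.8*r + 6.5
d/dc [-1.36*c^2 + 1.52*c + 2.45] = 1.52 - 2.72*c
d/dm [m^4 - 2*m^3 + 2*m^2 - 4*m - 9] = 4*m^3 - 6*m^2 + 4*m - 4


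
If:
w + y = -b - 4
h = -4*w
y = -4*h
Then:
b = -17*y/16 - 4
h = -y/4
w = y/16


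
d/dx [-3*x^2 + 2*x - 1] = 2 - 6*x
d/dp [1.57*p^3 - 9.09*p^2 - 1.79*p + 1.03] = 4.71*p^2 - 18.18*p - 1.79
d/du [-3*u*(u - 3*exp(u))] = 9*u*exp(u) - 6*u + 9*exp(u)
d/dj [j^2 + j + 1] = 2*j + 1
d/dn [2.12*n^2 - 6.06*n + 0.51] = 4.24*n - 6.06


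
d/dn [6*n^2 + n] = 12*n + 1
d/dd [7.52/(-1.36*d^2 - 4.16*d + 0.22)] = (20.4544*d + 31.2832)/(1.36*d^2 + 4.16*d - 0.22)^2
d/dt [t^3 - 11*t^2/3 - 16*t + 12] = 3*t^2 - 22*t/3 - 16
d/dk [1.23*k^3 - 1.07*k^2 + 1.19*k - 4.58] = 3.69*k^2 - 2.14*k + 1.19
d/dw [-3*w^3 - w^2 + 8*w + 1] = -9*w^2 - 2*w + 8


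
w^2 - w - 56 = (w - 8)*(w + 7)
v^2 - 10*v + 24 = (v - 6)*(v - 4)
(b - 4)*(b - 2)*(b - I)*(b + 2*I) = b^4 - 6*b^3 + I*b^3 + 10*b^2 - 6*I*b^2 - 12*b + 8*I*b + 16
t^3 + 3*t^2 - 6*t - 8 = (t - 2)*(t + 1)*(t + 4)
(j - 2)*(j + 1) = j^2 - j - 2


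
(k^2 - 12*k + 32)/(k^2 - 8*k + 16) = (k - 8)/(k - 4)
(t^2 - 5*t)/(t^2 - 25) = t/(t + 5)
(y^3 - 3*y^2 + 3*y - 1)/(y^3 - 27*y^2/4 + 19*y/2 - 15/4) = 4*(y^2 - 2*y + 1)/(4*y^2 - 23*y + 15)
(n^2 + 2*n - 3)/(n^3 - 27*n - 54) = (n - 1)/(n^2 - 3*n - 18)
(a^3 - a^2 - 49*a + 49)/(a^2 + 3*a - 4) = (a^2 - 49)/(a + 4)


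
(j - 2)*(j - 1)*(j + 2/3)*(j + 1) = j^4 - 4*j^3/3 - 7*j^2/3 + 4*j/3 + 4/3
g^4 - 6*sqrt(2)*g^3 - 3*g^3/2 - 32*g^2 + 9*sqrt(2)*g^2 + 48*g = g*(g - 3/2)*(g - 8*sqrt(2))*(g + 2*sqrt(2))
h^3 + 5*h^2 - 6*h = h*(h - 1)*(h + 6)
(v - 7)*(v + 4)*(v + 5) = v^3 + 2*v^2 - 43*v - 140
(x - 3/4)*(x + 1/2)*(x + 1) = x^3 + 3*x^2/4 - 5*x/8 - 3/8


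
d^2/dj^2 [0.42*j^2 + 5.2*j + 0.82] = 0.840000000000000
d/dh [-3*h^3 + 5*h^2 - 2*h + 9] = -9*h^2 + 10*h - 2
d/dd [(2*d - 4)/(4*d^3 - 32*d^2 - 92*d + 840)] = (-d^3 + 7*d^2 - 16*d + 82)/(d^6 - 16*d^5 + 18*d^4 + 788*d^3 - 2831*d^2 - 9660*d + 44100)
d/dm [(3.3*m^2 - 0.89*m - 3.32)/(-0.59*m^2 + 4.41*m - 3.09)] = (14.0279*m^2 - 24.3116*m + 17.3913)/(0.3481*m^4 - 5.2038*m^3 + 23.0943*m^2 - 27.2538*m + 9.5481)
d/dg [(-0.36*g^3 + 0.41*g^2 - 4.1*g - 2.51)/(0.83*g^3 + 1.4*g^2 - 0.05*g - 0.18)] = (-1.11022302462516e-16*g^5 - 0.8443*g^4 + 6.842*g^3 + 12.1638*g^2 + 6.8804*g + 0.6125)/(0.6889*g^6 + 2.324*g^5 + 1.877*g^4 - 0.4388*g^3 - 0.5015*g^2 + 0.018*g + 0.0324)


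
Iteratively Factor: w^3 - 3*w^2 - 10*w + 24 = (w + 3)*(w^2 - 6*w + 8) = (w - 4)*(w + 3)*(w - 2)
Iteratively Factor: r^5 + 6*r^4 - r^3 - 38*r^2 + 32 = (r - 2)*(r^4 + 8*r^3 + 15*r^2 - 8*r - 16) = (r - 2)*(r - 1)*(r^3 + 9*r^2 + 24*r + 16) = (r - 2)*(r - 1)*(r + 4)*(r^2 + 5*r + 4) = (r - 2)*(r - 1)*(r + 1)*(r + 4)*(r + 4)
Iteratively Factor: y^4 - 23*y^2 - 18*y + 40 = (y + 4)*(y^3 - 4*y^2 - 7*y + 10) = (y - 5)*(y + 4)*(y^2 + y - 2) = (y - 5)*(y - 1)*(y + 4)*(y + 2)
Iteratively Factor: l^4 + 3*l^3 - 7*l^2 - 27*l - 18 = (l + 3)*(l^3 - 7*l - 6) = (l - 3)*(l + 3)*(l^2 + 3*l + 2) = (l - 3)*(l + 2)*(l + 3)*(l + 1)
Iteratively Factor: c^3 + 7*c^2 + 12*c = (c + 3)*(c^2 + 4*c) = (c + 3)*(c + 4)*(c)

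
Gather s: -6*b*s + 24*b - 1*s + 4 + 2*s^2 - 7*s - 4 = 24*b + 2*s^2 + s*(-6*b - 8)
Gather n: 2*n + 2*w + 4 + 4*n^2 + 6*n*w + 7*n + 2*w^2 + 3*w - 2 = 4*n^2 + n*(6*w + 9) + 2*w^2 + 5*w + 2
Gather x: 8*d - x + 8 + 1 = 8*d - x + 9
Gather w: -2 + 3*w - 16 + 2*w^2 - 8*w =2*w^2 - 5*w - 18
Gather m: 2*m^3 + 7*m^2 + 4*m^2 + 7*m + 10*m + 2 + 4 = 2*m^3 + 11*m^2 + 17*m + 6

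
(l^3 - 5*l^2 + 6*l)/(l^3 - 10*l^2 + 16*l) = (l - 3)/(l - 8)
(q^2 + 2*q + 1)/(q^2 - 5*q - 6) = (q + 1)/(q - 6)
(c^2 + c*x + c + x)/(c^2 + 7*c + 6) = (c + x)/(c + 6)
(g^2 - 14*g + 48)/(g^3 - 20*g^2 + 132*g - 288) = 1/(g - 6)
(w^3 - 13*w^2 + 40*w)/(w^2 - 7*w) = (w^2 - 13*w + 40)/(w - 7)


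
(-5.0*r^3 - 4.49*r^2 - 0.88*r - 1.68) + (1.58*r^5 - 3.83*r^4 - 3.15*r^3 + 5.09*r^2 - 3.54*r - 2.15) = 1.58*r^5 - 3.83*r^4 - 8.15*r^3 + 0.6*r^2 - 4.42*r - 3.83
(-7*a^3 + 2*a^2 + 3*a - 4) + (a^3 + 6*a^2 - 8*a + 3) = -6*a^3 + 8*a^2 - 5*a - 1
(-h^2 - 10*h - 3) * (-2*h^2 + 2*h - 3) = 2*h^4 + 18*h^3 - 11*h^2 + 24*h + 9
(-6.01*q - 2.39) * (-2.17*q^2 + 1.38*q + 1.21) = 13.0417*q^3 - 3.1075*q^2 - 10.5703*q - 2.8919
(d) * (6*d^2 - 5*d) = 6*d^3 - 5*d^2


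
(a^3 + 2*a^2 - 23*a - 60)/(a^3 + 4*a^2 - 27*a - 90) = (a + 4)/(a + 6)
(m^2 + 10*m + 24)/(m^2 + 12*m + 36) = (m + 4)/(m + 6)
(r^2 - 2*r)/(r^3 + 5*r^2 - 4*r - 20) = r/(r^2 + 7*r + 10)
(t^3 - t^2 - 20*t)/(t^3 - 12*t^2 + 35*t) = (t + 4)/(t - 7)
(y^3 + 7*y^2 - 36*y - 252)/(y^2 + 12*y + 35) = (y^2 - 36)/(y + 5)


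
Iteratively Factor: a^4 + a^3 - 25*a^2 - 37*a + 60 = (a + 4)*(a^3 - 3*a^2 - 13*a + 15) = (a - 1)*(a + 4)*(a^2 - 2*a - 15) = (a - 5)*(a - 1)*(a + 4)*(a + 3)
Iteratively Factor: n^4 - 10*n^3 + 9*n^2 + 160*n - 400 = (n + 4)*(n^3 - 14*n^2 + 65*n - 100) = (n - 5)*(n + 4)*(n^2 - 9*n + 20) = (n - 5)*(n - 4)*(n + 4)*(n - 5)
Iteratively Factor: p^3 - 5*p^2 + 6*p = (p)*(p^2 - 5*p + 6) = p*(p - 2)*(p - 3)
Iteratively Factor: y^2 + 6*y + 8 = (y + 4)*(y + 2)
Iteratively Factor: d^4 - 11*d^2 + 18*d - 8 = (d - 1)*(d^3 + d^2 - 10*d + 8) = (d - 2)*(d - 1)*(d^2 + 3*d - 4) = (d - 2)*(d - 1)^2*(d + 4)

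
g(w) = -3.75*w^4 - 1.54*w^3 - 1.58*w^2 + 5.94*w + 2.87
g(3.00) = -338.86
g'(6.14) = -3659.77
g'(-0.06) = 6.12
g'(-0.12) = 6.28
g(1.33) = -7.38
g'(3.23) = -557.94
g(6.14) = -5706.42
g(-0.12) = 2.14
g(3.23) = -454.49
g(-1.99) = -61.88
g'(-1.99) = 112.14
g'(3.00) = -450.12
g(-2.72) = -199.25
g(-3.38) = -465.23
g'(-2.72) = 282.21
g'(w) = -15.0*w^3 - 4.62*w^2 - 3.16*w + 5.94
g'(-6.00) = 3098.58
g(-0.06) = 2.51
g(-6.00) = -4617.01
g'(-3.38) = 543.06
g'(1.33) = -41.72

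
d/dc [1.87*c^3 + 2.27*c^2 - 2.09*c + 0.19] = 5.61*c^2 + 4.54*c - 2.09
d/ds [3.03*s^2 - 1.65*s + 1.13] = 6.06*s - 1.65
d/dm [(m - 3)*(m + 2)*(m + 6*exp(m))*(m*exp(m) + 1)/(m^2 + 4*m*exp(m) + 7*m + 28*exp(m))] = (-(m - 3)*(m + 2)*(m + 6*exp(m))*(m*exp(m) + 1)*(4*m*exp(m) + 2*m + 32*exp(m) + 7) + (m^2 + 4*m*exp(m) + 7*m + 28*exp(m))*((m - 3)*(m + 1)*(m + 2)*(m + 6*exp(m))*exp(m) + (m - 3)*(m + 2)*(m*exp(m) + 1)*(6*exp(m) + 1) + (m - 3)*(m + 6*exp(m))*(m*exp(m) + 1) + (m + 2)*(m + 6*exp(m))*(m*exp(m) + 1)))/(m^2 + 4*m*exp(m) + 7*m + 28*exp(m))^2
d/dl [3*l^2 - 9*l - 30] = 6*l - 9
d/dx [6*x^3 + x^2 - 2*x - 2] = 18*x^2 + 2*x - 2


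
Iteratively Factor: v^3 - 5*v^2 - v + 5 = (v + 1)*(v^2 - 6*v + 5) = (v - 1)*(v + 1)*(v - 5)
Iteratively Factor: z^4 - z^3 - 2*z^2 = (z - 2)*(z^3 + z^2) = (z - 2)*(z + 1)*(z^2) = z*(z - 2)*(z + 1)*(z)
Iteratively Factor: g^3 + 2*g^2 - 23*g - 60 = (g + 3)*(g^2 - g - 20) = (g + 3)*(g + 4)*(g - 5)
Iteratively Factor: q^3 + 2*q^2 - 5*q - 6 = (q + 3)*(q^2 - q - 2) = (q - 2)*(q + 3)*(q + 1)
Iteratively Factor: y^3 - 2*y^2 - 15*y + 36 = (y + 4)*(y^2 - 6*y + 9) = (y - 3)*(y + 4)*(y - 3)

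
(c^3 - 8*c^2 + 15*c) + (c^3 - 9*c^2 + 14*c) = 2*c^3 - 17*c^2 + 29*c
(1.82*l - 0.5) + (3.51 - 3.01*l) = 3.01 - 1.19*l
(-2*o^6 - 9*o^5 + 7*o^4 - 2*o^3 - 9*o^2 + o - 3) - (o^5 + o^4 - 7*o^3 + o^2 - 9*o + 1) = -2*o^6 - 10*o^5 + 6*o^4 + 5*o^3 - 10*o^2 + 10*o - 4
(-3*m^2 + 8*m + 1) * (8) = -24*m^2 + 64*m + 8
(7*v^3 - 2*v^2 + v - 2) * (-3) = -21*v^3 + 6*v^2 - 3*v + 6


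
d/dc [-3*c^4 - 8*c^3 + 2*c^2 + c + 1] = -12*c^3 - 24*c^2 + 4*c + 1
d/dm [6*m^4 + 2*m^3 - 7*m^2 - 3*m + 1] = 24*m^3 + 6*m^2 - 14*m - 3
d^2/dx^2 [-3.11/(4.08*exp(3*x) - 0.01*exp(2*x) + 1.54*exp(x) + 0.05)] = (-3.11*(12.24*exp(2*x) - 0.02*exp(x) + 1.54)*(24.48*exp(2*x) - 0.04*exp(x) + 3.08)*exp(x) + (114.1992*exp(2*x) - 0.1244*exp(x) + 4.7894)*(4.08*exp(3*x) - 0.01*exp(2*x) + 1.54*exp(x) + 0.05))*exp(x)/(4.08*exp(3*x) - 0.01*exp(2*x) + 1.54*exp(x) + 0.05)^3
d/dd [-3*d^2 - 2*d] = -6*d - 2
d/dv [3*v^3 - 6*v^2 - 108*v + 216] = 9*v^2 - 12*v - 108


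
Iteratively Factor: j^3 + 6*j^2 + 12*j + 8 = (j + 2)*(j^2 + 4*j + 4) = (j + 2)^2*(j + 2)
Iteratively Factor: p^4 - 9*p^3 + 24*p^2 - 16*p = (p - 4)*(p^3 - 5*p^2 + 4*p) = (p - 4)^2*(p^2 - p) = (p - 4)^2*(p - 1)*(p)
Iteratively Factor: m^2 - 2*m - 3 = (m - 3)*(m + 1)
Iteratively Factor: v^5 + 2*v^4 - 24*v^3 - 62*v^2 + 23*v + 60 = (v + 1)*(v^4 + v^3 - 25*v^2 - 37*v + 60) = (v + 1)*(v + 4)*(v^3 - 3*v^2 - 13*v + 15) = (v + 1)*(v + 3)*(v + 4)*(v^2 - 6*v + 5) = (v - 5)*(v + 1)*(v + 3)*(v + 4)*(v - 1)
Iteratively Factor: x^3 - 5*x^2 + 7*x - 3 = (x - 1)*(x^2 - 4*x + 3) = (x - 3)*(x - 1)*(x - 1)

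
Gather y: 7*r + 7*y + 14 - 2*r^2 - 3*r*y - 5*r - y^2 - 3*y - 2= -2*r^2 + 2*r - y^2 + y*(4 - 3*r) + 12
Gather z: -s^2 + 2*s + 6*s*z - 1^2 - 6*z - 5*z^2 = -s^2 + 2*s - 5*z^2 + z*(6*s - 6) - 1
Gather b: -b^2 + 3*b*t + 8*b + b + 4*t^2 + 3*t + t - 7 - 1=-b^2 + b*(3*t + 9) + 4*t^2 + 4*t - 8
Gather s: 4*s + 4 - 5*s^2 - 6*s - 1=-5*s^2 - 2*s + 3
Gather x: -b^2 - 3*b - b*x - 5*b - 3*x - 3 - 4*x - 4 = -b^2 - 8*b + x*(-b - 7) - 7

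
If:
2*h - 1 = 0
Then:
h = 1/2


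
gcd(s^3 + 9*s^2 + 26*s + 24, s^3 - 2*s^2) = 1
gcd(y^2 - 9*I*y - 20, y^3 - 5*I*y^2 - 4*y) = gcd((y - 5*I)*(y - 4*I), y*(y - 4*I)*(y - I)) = y - 4*I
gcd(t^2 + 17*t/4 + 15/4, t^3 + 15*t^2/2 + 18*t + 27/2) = t + 3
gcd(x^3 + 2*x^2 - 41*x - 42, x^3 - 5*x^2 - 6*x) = x^2 - 5*x - 6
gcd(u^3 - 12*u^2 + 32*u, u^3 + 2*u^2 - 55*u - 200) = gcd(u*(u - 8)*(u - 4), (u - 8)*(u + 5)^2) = u - 8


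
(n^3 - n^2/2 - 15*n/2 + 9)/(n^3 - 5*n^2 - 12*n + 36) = (n - 3/2)/(n - 6)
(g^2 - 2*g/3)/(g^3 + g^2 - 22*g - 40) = g*(3*g - 2)/(3*(g^3 + g^2 - 22*g - 40))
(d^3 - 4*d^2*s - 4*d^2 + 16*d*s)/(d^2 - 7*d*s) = (d^2 - 4*d*s - 4*d + 16*s)/(d - 7*s)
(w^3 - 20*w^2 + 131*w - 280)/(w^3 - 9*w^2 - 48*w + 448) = (w^2 - 12*w + 35)/(w^2 - w - 56)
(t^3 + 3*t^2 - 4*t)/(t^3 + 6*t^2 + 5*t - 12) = t/(t + 3)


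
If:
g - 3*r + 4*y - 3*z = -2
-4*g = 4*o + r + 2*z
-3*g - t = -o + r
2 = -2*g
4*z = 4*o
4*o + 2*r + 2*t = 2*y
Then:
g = -1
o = -1/27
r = 38/9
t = -34/27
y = 26/9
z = -1/27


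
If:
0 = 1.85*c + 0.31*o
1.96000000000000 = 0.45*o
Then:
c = -0.73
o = 4.36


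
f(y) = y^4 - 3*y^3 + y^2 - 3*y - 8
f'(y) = 4*y^3 - 9*y^2 + 2*y - 3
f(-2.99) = 170.03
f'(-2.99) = -196.36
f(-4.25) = 579.36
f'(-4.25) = -481.12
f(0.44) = -9.34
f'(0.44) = -3.52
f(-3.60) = 323.69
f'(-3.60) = -313.46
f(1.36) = -14.36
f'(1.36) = -6.86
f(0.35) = -9.04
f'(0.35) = -3.23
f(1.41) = -14.70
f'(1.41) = -6.86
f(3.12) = -3.98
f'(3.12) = 37.12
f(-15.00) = 61012.00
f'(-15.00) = -15558.00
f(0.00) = -8.00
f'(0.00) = -3.00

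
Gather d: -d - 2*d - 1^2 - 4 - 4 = -3*d - 9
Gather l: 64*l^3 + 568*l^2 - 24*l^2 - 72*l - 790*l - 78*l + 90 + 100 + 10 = 64*l^3 + 544*l^2 - 940*l + 200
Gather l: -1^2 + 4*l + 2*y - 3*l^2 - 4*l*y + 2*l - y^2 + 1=-3*l^2 + l*(6 - 4*y) - y^2 + 2*y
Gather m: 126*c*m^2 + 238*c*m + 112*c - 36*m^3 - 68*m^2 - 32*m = 112*c - 36*m^3 + m^2*(126*c - 68) + m*(238*c - 32)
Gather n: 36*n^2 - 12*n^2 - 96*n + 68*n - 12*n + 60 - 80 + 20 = 24*n^2 - 40*n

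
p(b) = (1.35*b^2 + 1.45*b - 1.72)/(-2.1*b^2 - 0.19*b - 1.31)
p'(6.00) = 0.01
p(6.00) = -0.71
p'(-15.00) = 0.00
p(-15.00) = -0.60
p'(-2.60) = 0.20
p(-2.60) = -0.24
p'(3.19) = -0.02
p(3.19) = -0.71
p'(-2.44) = 0.23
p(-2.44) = -0.21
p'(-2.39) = 0.24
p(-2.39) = -0.20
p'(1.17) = -0.57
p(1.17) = -0.41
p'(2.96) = -0.02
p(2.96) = -0.71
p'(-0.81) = 1.30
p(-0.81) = 0.79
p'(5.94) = 0.01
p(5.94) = -0.71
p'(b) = (2.7*b + 1.45)/(-2.1*b^2 - 0.19*b - 1.31) + (4.2*b + 0.19)*(1.35*b^2 + 1.45*b - 1.72)/(-2.1*b^2 - 0.19*b - 1.31)^2 = (2.7885*b^2 - 10.761*b - 2.2263)/(4.41*b^4 + 0.798*b^3 + 5.5381*b^2 + 0.4978*b + 1.7161)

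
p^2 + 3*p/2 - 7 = (p - 2)*(p + 7/2)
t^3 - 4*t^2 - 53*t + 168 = (t - 8)*(t - 3)*(t + 7)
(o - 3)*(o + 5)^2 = o^3 + 7*o^2 - 5*o - 75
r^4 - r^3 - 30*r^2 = r^2*(r - 6)*(r + 5)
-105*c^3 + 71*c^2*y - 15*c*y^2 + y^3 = (-7*c + y)*(-5*c + y)*(-3*c + y)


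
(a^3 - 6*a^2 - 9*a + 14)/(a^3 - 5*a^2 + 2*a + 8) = (a^3 - 6*a^2 - 9*a + 14)/(a^3 - 5*a^2 + 2*a + 8)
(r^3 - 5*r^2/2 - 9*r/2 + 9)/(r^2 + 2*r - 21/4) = 2*(r^2 - r - 6)/(2*r + 7)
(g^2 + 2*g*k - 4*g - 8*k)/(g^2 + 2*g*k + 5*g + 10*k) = (g - 4)/(g + 5)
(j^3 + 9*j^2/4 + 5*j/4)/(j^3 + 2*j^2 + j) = (j + 5/4)/(j + 1)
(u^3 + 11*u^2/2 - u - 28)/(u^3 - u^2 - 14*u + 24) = (u + 7/2)/(u - 3)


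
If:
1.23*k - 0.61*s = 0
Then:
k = 0.495934959349593*s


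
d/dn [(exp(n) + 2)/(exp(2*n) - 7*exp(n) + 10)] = (-(exp(n) + 2)*(2*exp(n) - 7) + exp(2*n) - 7*exp(n) + 10)*exp(n)/(exp(2*n) - 7*exp(n) + 10)^2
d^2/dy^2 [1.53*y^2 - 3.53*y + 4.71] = 3.06000000000000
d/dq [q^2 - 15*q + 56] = 2*q - 15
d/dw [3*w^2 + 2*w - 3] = 6*w + 2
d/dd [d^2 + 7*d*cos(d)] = -7*d*sin(d) + 2*d + 7*cos(d)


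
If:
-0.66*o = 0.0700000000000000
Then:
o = -0.11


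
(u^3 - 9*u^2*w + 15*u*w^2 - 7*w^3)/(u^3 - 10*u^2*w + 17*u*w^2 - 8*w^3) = (u - 7*w)/(u - 8*w)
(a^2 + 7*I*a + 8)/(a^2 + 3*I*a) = (a^2 + 7*I*a + 8)/(a*(a + 3*I))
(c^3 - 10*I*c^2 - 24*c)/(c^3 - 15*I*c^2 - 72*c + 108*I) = c*(c - 4*I)/(c^2 - 9*I*c - 18)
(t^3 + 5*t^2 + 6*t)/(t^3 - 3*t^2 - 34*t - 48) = t/(t - 8)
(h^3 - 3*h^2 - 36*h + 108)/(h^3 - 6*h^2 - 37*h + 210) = (h^2 - 9*h + 18)/(h^2 - 12*h + 35)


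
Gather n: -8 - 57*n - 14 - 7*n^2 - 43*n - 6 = -7*n^2 - 100*n - 28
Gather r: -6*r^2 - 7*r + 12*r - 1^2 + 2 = -6*r^2 + 5*r + 1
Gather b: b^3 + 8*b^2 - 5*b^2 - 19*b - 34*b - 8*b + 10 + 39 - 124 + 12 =b^3 + 3*b^2 - 61*b - 63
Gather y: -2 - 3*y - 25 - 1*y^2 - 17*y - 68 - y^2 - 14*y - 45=-2*y^2 - 34*y - 140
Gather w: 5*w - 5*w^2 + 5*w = -5*w^2 + 10*w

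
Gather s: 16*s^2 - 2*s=16*s^2 - 2*s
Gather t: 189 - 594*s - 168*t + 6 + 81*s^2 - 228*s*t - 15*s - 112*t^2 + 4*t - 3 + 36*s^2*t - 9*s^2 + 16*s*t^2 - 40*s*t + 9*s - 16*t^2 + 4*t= 72*s^2 - 600*s + t^2*(16*s - 128) + t*(36*s^2 - 268*s - 160) + 192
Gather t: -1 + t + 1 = t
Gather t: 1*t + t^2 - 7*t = t^2 - 6*t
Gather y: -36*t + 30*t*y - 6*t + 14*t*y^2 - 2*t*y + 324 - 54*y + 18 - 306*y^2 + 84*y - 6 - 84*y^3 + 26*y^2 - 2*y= -42*t - 84*y^3 + y^2*(14*t - 280) + y*(28*t + 28) + 336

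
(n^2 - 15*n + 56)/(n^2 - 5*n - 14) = (n - 8)/(n + 2)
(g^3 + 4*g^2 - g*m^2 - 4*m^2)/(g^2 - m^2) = g + 4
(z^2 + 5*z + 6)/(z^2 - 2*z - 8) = (z + 3)/(z - 4)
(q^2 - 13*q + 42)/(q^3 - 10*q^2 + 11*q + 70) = (q - 6)/(q^2 - 3*q - 10)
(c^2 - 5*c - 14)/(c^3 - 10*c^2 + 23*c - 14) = (c + 2)/(c^2 - 3*c + 2)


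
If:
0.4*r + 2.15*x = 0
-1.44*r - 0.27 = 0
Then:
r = -0.19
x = 0.03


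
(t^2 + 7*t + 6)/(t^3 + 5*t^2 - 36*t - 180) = (t + 1)/(t^2 - t - 30)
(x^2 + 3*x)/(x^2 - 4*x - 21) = x/(x - 7)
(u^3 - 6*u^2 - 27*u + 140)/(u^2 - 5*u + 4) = (u^2 - 2*u - 35)/(u - 1)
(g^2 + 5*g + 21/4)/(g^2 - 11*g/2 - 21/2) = (g + 7/2)/(g - 7)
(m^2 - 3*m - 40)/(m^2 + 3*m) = (m^2 - 3*m - 40)/(m*(m + 3))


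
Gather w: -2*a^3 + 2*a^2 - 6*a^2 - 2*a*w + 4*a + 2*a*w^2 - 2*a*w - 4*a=-2*a^3 - 4*a^2 + 2*a*w^2 - 4*a*w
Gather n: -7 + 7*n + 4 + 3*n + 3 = 10*n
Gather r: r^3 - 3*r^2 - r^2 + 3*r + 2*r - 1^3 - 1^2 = r^3 - 4*r^2 + 5*r - 2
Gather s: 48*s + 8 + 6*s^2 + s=6*s^2 + 49*s + 8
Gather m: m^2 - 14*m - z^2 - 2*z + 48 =m^2 - 14*m - z^2 - 2*z + 48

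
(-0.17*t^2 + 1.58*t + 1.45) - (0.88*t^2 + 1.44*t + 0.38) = -1.05*t^2 + 0.14*t + 1.07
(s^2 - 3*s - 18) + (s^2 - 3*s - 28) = 2*s^2 - 6*s - 46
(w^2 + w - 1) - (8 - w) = w^2 + 2*w - 9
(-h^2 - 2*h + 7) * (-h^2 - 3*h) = h^4 + 5*h^3 - h^2 - 21*h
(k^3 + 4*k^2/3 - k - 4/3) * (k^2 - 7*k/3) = k^5 - k^4 - 37*k^3/9 + k^2 + 28*k/9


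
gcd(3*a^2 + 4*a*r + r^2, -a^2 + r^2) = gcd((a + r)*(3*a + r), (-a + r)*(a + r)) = a + r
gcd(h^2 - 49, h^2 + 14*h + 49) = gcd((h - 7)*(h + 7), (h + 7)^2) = h + 7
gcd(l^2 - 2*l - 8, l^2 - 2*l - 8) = l^2 - 2*l - 8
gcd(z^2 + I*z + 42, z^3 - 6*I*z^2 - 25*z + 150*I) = z - 6*I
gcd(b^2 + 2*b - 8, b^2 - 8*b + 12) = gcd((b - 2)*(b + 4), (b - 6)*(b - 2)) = b - 2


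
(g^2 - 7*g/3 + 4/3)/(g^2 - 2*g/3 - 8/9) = 3*(g - 1)/(3*g + 2)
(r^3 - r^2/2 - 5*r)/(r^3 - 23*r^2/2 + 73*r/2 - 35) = r*(r + 2)/(r^2 - 9*r + 14)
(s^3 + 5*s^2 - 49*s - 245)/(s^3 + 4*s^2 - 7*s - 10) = (s^2 - 49)/(s^2 - s - 2)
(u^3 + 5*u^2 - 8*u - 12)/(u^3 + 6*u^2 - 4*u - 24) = (u + 1)/(u + 2)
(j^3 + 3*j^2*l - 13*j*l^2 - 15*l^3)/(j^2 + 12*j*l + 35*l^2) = (j^2 - 2*j*l - 3*l^2)/(j + 7*l)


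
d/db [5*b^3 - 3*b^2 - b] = 15*b^2 - 6*b - 1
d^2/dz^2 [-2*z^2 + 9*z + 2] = -4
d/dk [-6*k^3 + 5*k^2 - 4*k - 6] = -18*k^2 + 10*k - 4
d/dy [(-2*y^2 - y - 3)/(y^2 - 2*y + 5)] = (5*y^2 - 14*y - 11)/(y^4 - 4*y^3 + 14*y^2 - 20*y + 25)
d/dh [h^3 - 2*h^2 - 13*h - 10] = 3*h^2 - 4*h - 13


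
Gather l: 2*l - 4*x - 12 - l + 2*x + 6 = l - 2*x - 6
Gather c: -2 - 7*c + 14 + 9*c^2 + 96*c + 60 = 9*c^2 + 89*c + 72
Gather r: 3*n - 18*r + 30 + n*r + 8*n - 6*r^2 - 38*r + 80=11*n - 6*r^2 + r*(n - 56) + 110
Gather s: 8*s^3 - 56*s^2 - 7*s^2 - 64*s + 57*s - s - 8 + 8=8*s^3 - 63*s^2 - 8*s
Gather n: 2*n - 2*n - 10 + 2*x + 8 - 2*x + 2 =0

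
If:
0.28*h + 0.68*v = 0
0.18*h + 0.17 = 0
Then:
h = -0.94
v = 0.39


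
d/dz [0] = 0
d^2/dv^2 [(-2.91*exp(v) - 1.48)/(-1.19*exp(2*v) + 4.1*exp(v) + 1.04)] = (4.120851*exp(4*v) + 22.581202*exp(3*v) - 0.0542639999999821*exp(2*v) + 19.797152*exp(v) - 3.163264)*exp(v)/(1.685159*exp(6*v) - 17.41803*exp(5*v) + 55.593468*exp(4*v) - 38.47604*exp(3*v) - 48.585888*exp(2*v) - 13.30368*exp(v) - 1.124864)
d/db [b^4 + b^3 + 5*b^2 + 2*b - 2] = 4*b^3 + 3*b^2 + 10*b + 2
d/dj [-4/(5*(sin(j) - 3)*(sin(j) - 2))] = 4*(2*sin(j) - 5)*cos(j)/(5*(sin(j) - 3)^2*(sin(j) - 2)^2)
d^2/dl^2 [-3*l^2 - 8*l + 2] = -6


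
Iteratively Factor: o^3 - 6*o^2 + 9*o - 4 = (o - 1)*(o^2 - 5*o + 4) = (o - 1)^2*(o - 4)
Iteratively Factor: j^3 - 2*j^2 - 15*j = (j)*(j^2 - 2*j - 15) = j*(j - 5)*(j + 3)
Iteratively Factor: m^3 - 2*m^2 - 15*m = (m + 3)*(m^2 - 5*m) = (m - 5)*(m + 3)*(m)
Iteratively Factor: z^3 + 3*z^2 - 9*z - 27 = (z - 3)*(z^2 + 6*z + 9) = (z - 3)*(z + 3)*(z + 3)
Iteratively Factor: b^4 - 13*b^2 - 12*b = (b)*(b^3 - 13*b - 12) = b*(b + 3)*(b^2 - 3*b - 4) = b*(b + 1)*(b + 3)*(b - 4)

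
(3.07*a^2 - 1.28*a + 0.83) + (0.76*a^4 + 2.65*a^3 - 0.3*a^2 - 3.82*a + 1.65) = 0.76*a^4 + 2.65*a^3 + 2.77*a^2 - 5.1*a + 2.48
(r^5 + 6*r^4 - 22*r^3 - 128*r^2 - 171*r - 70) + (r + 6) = r^5 + 6*r^4 - 22*r^3 - 128*r^2 - 170*r - 64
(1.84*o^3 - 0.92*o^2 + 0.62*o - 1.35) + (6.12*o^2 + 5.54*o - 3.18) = 1.84*o^3 + 5.2*o^2 + 6.16*o - 4.53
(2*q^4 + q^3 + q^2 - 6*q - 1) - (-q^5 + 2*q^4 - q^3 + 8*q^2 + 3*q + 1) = q^5 + 2*q^3 - 7*q^2 - 9*q - 2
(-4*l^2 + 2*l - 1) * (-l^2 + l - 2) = 4*l^4 - 6*l^3 + 11*l^2 - 5*l + 2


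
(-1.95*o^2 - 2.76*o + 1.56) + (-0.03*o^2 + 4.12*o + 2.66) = -1.98*o^2 + 1.36*o + 4.22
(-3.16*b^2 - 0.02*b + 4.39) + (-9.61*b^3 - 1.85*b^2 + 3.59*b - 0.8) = -9.61*b^3 - 5.01*b^2 + 3.57*b + 3.59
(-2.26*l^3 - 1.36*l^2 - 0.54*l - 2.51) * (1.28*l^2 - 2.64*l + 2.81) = -2.8928*l^5 + 4.2256*l^4 - 3.4514*l^3 - 5.6088*l^2 + 5.109*l - 7.0531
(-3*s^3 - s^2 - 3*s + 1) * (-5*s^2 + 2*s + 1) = 15*s^5 - s^4 + 10*s^3 - 12*s^2 - s + 1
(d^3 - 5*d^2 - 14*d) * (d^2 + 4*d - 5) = d^5 - d^4 - 39*d^3 - 31*d^2 + 70*d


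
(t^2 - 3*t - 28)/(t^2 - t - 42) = (t + 4)/(t + 6)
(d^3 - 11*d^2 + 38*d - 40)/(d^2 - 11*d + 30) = (d^2 - 6*d + 8)/(d - 6)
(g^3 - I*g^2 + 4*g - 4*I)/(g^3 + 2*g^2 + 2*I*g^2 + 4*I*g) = (g^2 - 3*I*g - 2)/(g*(g + 2))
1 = 1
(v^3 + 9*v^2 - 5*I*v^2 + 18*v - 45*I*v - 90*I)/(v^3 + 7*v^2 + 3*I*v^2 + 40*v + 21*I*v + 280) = (v^2 + 9*v + 18)/(v^2 + v*(7 + 8*I) + 56*I)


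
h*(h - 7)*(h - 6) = h^3 - 13*h^2 + 42*h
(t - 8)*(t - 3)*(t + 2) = t^3 - 9*t^2 + 2*t + 48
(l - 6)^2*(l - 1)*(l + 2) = l^4 - 11*l^3 + 22*l^2 + 60*l - 72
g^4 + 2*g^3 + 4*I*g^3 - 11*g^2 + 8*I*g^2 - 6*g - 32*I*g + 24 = (g - 2)*(g + 4)*(g + I)*(g + 3*I)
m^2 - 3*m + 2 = (m - 2)*(m - 1)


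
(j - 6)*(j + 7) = j^2 + j - 42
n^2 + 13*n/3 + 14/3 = (n + 2)*(n + 7/3)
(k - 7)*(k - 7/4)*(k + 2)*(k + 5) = k^4 - 7*k^3/4 - 39*k^2 - 7*k/4 + 245/2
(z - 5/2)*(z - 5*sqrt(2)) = z^2 - 5*sqrt(2)*z - 5*z/2 + 25*sqrt(2)/2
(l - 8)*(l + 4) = l^2 - 4*l - 32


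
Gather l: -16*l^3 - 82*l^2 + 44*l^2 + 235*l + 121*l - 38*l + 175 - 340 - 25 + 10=-16*l^3 - 38*l^2 + 318*l - 180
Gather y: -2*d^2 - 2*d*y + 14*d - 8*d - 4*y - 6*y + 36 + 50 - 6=-2*d^2 + 6*d + y*(-2*d - 10) + 80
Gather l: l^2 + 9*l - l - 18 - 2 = l^2 + 8*l - 20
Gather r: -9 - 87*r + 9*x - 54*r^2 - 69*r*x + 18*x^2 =-54*r^2 + r*(-69*x - 87) + 18*x^2 + 9*x - 9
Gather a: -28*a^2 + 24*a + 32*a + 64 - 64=-28*a^2 + 56*a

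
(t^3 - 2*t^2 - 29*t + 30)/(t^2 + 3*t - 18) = (t^3 - 2*t^2 - 29*t + 30)/(t^2 + 3*t - 18)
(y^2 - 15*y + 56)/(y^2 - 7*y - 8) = (y - 7)/(y + 1)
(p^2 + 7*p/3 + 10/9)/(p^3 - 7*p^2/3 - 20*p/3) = (p + 2/3)/(p*(p - 4))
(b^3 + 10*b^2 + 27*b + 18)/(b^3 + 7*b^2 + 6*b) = (b + 3)/b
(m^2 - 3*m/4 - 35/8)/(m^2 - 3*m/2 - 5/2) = (m + 7/4)/(m + 1)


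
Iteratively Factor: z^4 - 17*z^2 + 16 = (z - 1)*(z^3 + z^2 - 16*z - 16) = (z - 1)*(z + 4)*(z^2 - 3*z - 4) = (z - 4)*(z - 1)*(z + 4)*(z + 1)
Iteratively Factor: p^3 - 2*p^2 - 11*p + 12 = (p - 4)*(p^2 + 2*p - 3) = (p - 4)*(p + 3)*(p - 1)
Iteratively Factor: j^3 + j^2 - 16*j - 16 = (j + 4)*(j^2 - 3*j - 4) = (j - 4)*(j + 4)*(j + 1)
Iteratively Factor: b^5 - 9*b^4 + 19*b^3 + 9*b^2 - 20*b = (b + 1)*(b^4 - 10*b^3 + 29*b^2 - 20*b) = b*(b + 1)*(b^3 - 10*b^2 + 29*b - 20) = b*(b - 1)*(b + 1)*(b^2 - 9*b + 20) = b*(b - 5)*(b - 1)*(b + 1)*(b - 4)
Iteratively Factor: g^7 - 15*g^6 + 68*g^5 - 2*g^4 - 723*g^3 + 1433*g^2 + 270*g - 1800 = (g - 5)*(g^6 - 10*g^5 + 18*g^4 + 88*g^3 - 283*g^2 + 18*g + 360) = (g - 5)*(g - 4)*(g^5 - 6*g^4 - 6*g^3 + 64*g^2 - 27*g - 90) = (g - 5)*(g - 4)*(g - 2)*(g^4 - 4*g^3 - 14*g^2 + 36*g + 45) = (g - 5)^2*(g - 4)*(g - 2)*(g^3 + g^2 - 9*g - 9) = (g - 5)^2*(g - 4)*(g - 2)*(g + 3)*(g^2 - 2*g - 3) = (g - 5)^2*(g - 4)*(g - 2)*(g + 1)*(g + 3)*(g - 3)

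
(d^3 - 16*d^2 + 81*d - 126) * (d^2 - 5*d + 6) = d^5 - 21*d^4 + 167*d^3 - 627*d^2 + 1116*d - 756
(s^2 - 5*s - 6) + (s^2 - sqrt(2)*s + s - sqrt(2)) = 2*s^2 - 4*s - sqrt(2)*s - 6 - sqrt(2)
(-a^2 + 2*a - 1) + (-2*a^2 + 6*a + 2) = -3*a^2 + 8*a + 1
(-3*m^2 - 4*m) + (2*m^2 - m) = -m^2 - 5*m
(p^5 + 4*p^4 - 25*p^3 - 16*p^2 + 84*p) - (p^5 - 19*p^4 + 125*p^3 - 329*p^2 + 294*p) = 23*p^4 - 150*p^3 + 313*p^2 - 210*p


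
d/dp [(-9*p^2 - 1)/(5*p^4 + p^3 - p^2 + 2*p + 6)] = (-18*p*(5*p^4 + p^3 - p^2 + 2*p + 6) + (9*p^2 + 1)*(20*p^3 + 3*p^2 - 2*p + 2))/(5*p^4 + p^3 - p^2 + 2*p + 6)^2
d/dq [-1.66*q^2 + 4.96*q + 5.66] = 4.96 - 3.32*q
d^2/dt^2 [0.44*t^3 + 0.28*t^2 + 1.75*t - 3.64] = 2.64*t + 0.56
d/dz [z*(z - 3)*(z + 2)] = 3*z^2 - 2*z - 6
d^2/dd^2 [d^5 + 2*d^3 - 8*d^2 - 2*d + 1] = 20*d^3 + 12*d - 16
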